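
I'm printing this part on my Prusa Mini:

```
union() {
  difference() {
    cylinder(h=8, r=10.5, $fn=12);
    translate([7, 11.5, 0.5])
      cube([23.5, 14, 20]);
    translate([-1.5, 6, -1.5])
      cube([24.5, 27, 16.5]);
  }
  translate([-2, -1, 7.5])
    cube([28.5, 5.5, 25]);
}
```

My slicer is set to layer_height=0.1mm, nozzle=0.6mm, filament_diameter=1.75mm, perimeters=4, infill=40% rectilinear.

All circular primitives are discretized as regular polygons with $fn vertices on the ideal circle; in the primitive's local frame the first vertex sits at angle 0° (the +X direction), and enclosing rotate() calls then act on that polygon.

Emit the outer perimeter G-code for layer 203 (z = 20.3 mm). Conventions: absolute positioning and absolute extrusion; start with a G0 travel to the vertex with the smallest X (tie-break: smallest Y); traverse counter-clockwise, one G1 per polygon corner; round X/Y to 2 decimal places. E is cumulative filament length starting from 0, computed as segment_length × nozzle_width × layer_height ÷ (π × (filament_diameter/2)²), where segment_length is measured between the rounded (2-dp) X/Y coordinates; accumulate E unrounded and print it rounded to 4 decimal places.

At z = 20.3 mm: the cylinder does not reach this height (z outside [0, 8]); the cube at (7, 11.5) (footprint 23.5×14) is included at this height; the cube at (-1.5, 6) is absent (z outside [-1.5, 15]); After the difference (first − rest): the first operand is absent here, so nothing remains; the cube at (-2, -1) is present — its section is the full 28.5×5.5 rectangle; Combining (union): only the 28.5×5.5 cube at (-2, -1) is present, so the union is just that shape — 1 connected region. The outline is a single polygon with 4 vertices. Extrusion per mm of travel: 0.6 × 0.1 / (π × 0.875²) = 0.024945. Accumulating E over each segment gives final E = 1.6963.

G0 X-2.00 Y-1.00 Z20.30
G1 X26.50 Y-1.00 E0.7109
G1 X26.50 Y4.50 E0.8481
G1 X-2.00 Y4.50 E1.5591
G1 X-2.00 Y-1.00 E1.6963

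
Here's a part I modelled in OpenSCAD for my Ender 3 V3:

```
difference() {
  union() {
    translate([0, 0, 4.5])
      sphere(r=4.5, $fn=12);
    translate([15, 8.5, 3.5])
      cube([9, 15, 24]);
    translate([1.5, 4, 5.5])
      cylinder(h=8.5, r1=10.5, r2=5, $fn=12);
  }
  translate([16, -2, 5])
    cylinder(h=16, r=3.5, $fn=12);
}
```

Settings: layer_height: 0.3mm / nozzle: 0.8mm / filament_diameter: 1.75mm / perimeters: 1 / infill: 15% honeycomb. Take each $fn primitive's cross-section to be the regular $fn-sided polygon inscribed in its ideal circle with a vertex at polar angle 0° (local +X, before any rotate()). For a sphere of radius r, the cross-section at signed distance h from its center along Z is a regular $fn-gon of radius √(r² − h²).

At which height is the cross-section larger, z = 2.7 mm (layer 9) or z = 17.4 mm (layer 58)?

Layer 9 (z = 2.7): the r=4.5 sphere contributes a regular 12-gon of circumradius √(4.5²−1.8²) = 4.124 (area = (12/2)·4.124²·sin(360°/12) = 51.03 mm²); the cube at (15, 8.5) does not reach this height (z outside [3.5, 27.5]); the cone at (1.5, 4) is not intersected at this z (z outside [5.5, 14]); Taking the union: only the r=4.5 sphere is present, so the union is just that shape — area = 51.03 mm²; the cylinder at (16, -2) does not reach this height (z outside [5, 21]); Subtracting the remaining from the first: none of the subtracted shapes is present at this height, so that combined region is unchanged — area = 51.03 mm². So its area = 51.03 mm². Layer 58 (z = 17.4): the sphere does not reach this height (|z−center|=12.900 > r=4.5); the cube at (15, 8.5) (footprint 9×15) is included at this height (area 135.00 mm²); the cone at (1.5, 4) is not intersected at this z (z outside [5.5, 14]); Merging all regions: only the 9×15 cube at (15, 8.5) is present, so the union is just that shape — area = 135.00 mm²; the cylinder at (16, -2): section is a regular 12-gon, circumradius r=3.5 (area = (12/2)·3.500²·sin(360°/12) = 36.75 mm²); Subtracting the remaining from the first: starting from the result so far (135.00 mm²), the r=3.5 cylinder at (16, -2) misses the remaining region (no effect) — area = 135.00 mm². So its area = 135.00 mm². Layer 58 is larger (135.00 vs 51.03 mm²).

layer 58 (z = 17.4 mm)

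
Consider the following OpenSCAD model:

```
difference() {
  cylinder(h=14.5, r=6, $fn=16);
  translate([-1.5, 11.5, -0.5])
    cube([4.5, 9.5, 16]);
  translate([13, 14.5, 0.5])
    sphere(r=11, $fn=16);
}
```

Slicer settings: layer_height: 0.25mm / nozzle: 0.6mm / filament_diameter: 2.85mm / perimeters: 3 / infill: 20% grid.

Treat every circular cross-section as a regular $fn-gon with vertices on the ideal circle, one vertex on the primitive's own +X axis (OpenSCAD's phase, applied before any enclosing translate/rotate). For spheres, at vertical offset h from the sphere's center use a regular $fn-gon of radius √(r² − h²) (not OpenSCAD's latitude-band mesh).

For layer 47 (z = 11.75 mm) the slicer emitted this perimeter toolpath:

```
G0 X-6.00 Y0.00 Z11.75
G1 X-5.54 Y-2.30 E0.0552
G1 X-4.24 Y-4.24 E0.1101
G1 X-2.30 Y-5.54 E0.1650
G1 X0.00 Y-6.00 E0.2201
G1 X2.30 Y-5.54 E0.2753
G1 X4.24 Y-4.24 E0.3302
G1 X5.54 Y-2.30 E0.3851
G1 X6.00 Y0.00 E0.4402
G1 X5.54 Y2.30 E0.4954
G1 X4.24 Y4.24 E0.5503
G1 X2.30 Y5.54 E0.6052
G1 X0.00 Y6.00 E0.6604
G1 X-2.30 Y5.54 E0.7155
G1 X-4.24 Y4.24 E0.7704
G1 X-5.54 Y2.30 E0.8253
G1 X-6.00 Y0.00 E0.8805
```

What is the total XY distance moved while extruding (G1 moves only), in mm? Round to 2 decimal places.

37.45 mm

Sum the Euclidean lengths of each G1 segment: total = 37.45 mm.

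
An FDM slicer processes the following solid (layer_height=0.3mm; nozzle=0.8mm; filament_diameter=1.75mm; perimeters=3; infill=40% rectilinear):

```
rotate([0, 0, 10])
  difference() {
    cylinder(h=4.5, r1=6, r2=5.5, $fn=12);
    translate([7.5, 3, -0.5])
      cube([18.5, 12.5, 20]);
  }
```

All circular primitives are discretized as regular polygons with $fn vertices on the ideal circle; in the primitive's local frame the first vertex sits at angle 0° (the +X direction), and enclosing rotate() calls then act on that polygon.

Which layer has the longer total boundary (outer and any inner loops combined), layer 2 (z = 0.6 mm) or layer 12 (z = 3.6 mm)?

Layer 2 (z = 0.6): the cone contributes a regular 12-gon of circumradius 5.933 (interpolated between r1=6 and r2=5.5 at t=0.133) (perimeter = 2·12·5.933·sin(180°/12) = 36.86 mm); the 18.5×12.5 cube at (7.5, 3) contributes its full rectangle (perimeter 62.00 mm); Taking the first minus the rest: starting from the cone, the 18.5×12.5 cube at (7.5, 3) misses the remaining region (no effect) — boundary = 36.86 mm; (rotated 10° about Z; rotation is an isometry so areas/perimeters/island counts are preserved). So its perimeter = 36.86 mm. Layer 12 (z = 3.6): the cone: at t=0.800 of its height the radius interpolates to r₁+(r₂−r₁)t = 5.600, giving a regular 12-gon of that circumradius (perimeter = 2·12·5.600·sin(180°/12) = 34.79 mm); the cube at (7.5, 3) (footprint 18.5×12.5) is included at this height (perimeter 62.00 mm); Taking the first minus the rest: starting from the cone, the 18.5×12.5 cube at (7.5, 3) misses the remaining region (no effect) — boundary = 34.79 mm; (rotated 10° about Z; rotation is an isometry so areas/perimeters/island counts are preserved). So its perimeter = 34.79 mm. Layer 2 is larger (36.86 vs 34.79 mm).

layer 2 (z = 0.6 mm)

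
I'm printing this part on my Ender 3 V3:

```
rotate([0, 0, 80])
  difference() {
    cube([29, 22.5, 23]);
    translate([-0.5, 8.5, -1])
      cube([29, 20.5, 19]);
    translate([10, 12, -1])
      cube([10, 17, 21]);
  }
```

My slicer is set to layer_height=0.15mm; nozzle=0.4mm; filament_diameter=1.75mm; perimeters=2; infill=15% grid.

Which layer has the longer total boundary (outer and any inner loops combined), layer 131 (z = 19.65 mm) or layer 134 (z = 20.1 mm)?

Layer 131 (z = 19.65): the cube is present — its section is the full 29×22.5 rectangle (perimeter 103.00 mm); the cube at (-0.5, 8.5) is not intersected at this z (z outside [-1, 18]); the cube at (10, 12) (footprint 10×17) is included at this height (perimeter 54.00 mm); Subtracting the remaining from the first: starting from the 29×22.5 cube, the 10×17 cube at (10, 12) partially overlaps it — only the 105.00 mm² overlap (of its 170.00 mm²) is removed, clipping the outline — boundary = 124.00 mm; (whole slice rotated 80° about Z — lengths, areas and connectivity unchanged). So its perimeter = 124.00 mm. Layer 134 (z = 20.1): the cube is present — its section is the full 29×22.5 rectangle (perimeter 103.00 mm); the cube at (-0.5, 8.5) is not intersected at this z (z outside [-1, 18]); the cube at (10, 12) does not reach this height (z outside [-1, 20]); Subtracting the remaining from the first: none of the subtracted shapes is present at this height, so the 29×22.5 cube is unchanged — boundary = 103.00 mm; (rotated 80° about Z; rotation is an isometry so areas/perimeters/island counts are preserved). So its perimeter = 103.00 mm. Layer 131 is larger (124.00 vs 103.00 mm).

layer 131 (z = 19.65 mm)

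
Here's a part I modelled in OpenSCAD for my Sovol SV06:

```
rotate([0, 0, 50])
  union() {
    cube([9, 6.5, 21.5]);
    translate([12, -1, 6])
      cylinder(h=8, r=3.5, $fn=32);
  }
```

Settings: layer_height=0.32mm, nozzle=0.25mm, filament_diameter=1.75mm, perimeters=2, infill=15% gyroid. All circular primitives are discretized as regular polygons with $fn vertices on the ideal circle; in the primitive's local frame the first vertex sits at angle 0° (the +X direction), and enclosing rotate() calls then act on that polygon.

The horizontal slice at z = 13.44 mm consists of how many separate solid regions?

At z = 13.44 mm: the 9×6.5 cube contributes its full rectangle; the r=3.5 cylinder at (12, -1) gives a regular 32-gon of circumradius 3.5 (constant along its height); Combining (union): the regions partially overlap (shared area 0.15 mm²), so overlapping operands fuse into one piece — 1 connected region; (whole slice rotated 50° about Z — lengths, areas and connectivity unchanged). The result has 1 disconnected region.

1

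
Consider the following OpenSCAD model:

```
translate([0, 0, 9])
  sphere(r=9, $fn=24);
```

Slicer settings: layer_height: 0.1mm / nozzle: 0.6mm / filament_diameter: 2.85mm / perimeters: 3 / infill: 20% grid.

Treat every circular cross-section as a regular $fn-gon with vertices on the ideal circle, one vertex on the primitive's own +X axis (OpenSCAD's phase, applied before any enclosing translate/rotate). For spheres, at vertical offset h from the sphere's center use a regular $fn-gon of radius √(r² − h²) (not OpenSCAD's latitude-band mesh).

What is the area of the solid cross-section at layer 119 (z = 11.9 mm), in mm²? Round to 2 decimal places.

225.45 mm²

At z = 11.9 mm: the r=9 sphere contributes a regular 24-gon of circumradius √(9²−2.9²) = 8.520 (area = (24/2)·8.520²·sin(360°/24) = 225.45 mm²). Overall, the cross-section is a single solid region. Net area = 225.45 mm².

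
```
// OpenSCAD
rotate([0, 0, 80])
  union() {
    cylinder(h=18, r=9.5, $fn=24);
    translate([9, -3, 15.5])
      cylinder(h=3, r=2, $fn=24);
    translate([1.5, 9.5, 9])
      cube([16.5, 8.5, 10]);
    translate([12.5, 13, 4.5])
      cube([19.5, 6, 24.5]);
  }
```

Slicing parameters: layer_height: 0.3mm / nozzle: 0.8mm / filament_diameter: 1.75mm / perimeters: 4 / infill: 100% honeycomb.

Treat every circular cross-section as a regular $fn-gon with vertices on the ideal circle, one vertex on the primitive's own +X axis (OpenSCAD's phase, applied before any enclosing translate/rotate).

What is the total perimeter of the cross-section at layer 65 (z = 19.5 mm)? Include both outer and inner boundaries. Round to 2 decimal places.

At z = 19.5 mm: the cylinder is absent (z outside [0, 18]); the cylinder at (9, -3) is absent (z outside [15.5, 18.5]); the cube at (1.5, 9.5) is not intersected at this z (z outside [9, 19]); the cube at (12.5, 13) is present — its section is the full 19.5×6 rectangle (perimeter 51.00 mm); Combining (union): only the 19.5×6 cube at (12.5, 13) is present, so the union is just that shape — boundary = 51.00 mm; (whole slice rotated 80° about Z — lengths, areas and connectivity unchanged). Overall, the cross-section is a single solid region. Total boundary length (outer) = 51.00 mm.

51.00 mm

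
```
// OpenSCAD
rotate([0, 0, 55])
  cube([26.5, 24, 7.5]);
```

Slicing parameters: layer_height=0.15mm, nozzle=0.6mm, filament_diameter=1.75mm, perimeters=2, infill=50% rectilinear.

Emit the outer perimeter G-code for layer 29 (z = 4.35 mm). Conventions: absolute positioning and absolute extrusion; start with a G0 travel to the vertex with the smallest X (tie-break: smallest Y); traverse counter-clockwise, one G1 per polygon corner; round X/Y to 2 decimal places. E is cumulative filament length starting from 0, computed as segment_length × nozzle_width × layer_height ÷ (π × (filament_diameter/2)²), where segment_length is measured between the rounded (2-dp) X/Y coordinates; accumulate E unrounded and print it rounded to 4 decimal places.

At z = 4.35 mm: the cube is present — its section is the full 26.5×24 rectangle; (rotated 55° about Z; rotation is an isometry so areas/perimeters/island counts are preserved). The outline is a single polygon with 4 vertices. Extrusion per mm of travel: 0.6 × 0.15 / (π × 0.875²) = 0.037418. Accumulating E over each segment gives final E = 3.7790.

G0 X-19.66 Y13.77 Z4.35
G1 X0.00 Y0.00 E0.8981
G1 X15.20 Y21.71 E1.8898
G1 X-4.46 Y35.47 E2.7877
G1 X-19.66 Y13.77 E3.7790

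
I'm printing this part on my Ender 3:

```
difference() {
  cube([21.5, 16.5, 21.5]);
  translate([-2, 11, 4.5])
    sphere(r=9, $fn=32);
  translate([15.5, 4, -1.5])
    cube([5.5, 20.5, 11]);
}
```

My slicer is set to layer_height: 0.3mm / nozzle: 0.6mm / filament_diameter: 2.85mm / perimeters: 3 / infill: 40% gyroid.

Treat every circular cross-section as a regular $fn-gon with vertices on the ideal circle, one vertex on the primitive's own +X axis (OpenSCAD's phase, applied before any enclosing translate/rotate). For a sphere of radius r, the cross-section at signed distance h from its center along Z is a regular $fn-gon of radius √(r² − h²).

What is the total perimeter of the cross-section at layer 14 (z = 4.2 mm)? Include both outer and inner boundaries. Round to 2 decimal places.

99.71 mm

At z = 4.2 mm: the cube is present — its section is the full 21.5×16.5 rectangle (perimeter 76.00 mm); the sphere at (-2, 11): section is a regular 32-gon, circumradius = √(r²−h²) = √(9²−0.3²) = 8.995 (perimeter = 2·32·8.995·sin(180°/32) = 56.43 mm); the cube at (15.5, 4) (footprint 5.5×20.5) is included at this height (perimeter 52.00 mm); Subtracting the remaining from the first: starting from the 21.5×16.5 cube, the r=9 sphere at (-2, 11) partially overlaps it — only the 80.37 mm² overlap (of its 252.56 mm²) is removed, clipping the outline; the 5.5×20.5 cube at (15.5, 4) partially overlaps it — only the 68.75 mm² overlap (of its 112.75 mm²) is removed, clipping the outline — boundary = 99.71 mm. Overall, the cross-section is a single solid region. Total boundary length (outer) = 99.71 mm.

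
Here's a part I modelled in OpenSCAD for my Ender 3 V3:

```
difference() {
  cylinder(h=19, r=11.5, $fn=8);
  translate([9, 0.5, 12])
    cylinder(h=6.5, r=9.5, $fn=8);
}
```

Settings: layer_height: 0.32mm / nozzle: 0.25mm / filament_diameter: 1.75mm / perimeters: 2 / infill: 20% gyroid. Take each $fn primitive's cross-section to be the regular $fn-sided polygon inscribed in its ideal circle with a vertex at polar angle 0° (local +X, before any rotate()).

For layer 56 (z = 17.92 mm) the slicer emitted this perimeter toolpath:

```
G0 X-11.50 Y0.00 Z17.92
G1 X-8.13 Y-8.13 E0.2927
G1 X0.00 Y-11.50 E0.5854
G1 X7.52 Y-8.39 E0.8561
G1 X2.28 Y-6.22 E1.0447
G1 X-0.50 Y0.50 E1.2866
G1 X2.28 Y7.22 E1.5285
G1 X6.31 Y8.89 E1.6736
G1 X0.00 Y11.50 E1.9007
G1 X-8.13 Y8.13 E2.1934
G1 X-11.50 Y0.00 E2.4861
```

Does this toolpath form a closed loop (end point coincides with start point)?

Start point (G0): (-11.50, 0.00). End point (last G1): the path returns to the start — closed.

yes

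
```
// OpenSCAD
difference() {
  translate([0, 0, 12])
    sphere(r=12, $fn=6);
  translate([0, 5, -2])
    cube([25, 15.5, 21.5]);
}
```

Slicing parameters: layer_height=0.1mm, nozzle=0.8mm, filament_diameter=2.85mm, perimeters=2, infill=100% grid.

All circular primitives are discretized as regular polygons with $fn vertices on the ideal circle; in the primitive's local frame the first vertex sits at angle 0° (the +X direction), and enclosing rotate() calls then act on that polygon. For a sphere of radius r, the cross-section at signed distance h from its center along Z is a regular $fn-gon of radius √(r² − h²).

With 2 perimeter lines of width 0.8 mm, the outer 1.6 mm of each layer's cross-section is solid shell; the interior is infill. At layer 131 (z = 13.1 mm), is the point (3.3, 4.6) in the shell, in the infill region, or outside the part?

shell

At z = 13.1 mm: the r=12 sphere slices to a regular 6-gon of circumradius 11.949 (√(r²−h²) with h=1.1 from center); the cube at (0, 5) is present — its section is the full 25×15.5 rectangle; Taking the first minus the rest: starting from the r=12 sphere, the 25×15.5 cube at (0, 5) partially overlaps it — only the 40.21 mm² overlap (of its 387.50 mm²) is removed, clipping the outline — 1 connected region. Overall, the cross-section is a single solid region. The nearest boundary edge runs (0.00, 5.00)→(9.06, 5.00); distance from the point to it = 0.40 mm. The point is inside the cross-section, 0.40 mm from the nearest boundary — within the 1.6 mm shell band (2 × 0.8).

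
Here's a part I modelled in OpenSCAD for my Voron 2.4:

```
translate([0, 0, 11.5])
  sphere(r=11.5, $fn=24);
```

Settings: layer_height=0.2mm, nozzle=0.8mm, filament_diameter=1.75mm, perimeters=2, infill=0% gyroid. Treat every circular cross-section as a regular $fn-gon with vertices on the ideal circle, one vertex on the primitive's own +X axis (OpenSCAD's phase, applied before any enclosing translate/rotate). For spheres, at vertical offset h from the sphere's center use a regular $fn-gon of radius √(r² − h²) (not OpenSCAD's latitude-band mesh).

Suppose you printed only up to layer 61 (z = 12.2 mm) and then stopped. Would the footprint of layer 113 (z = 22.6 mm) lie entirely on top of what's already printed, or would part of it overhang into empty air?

entirely on top

Compare the two slices. At z = 12.2: the r=11.5 sphere contributes a regular 24-gon of circumradius √(11.5²−0.7²) = 11.479 (area = (24/2)·11.479²·sin(360°/24) = 409.22 mm²). At z = 22.6: the r=11.5 sphere contributes a regular 24-gon of circumradius √(11.5²−11.1²) = 3.007 (area = (24/2)·3.007²·sin(360°/24) = 28.08 mm²). Checking containment: the cross-section at z = 22.6 is a subset of the cross-section at z = 12.2.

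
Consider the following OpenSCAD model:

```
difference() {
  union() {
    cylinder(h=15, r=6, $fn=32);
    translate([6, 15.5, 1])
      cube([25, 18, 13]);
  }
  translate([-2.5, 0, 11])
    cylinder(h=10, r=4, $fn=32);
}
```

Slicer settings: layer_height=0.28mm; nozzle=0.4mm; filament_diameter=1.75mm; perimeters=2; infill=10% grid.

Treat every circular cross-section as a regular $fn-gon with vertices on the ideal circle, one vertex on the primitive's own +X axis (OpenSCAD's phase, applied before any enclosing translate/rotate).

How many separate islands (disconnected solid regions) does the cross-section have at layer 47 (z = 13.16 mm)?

2

At z = 13.16 mm: the r=6 cylinder gives a regular 32-gon of circumradius 6 (constant along its height); the 25×18 cube at (6, 15.5) contributes its full rectangle; Taking the union: the 2 present regions are separate (no shared area or edge), so areas and boundary lengths simply add and each stays a separate island — 2 connected regions; the cylinder at (-2.5, 0): section is a regular 32-gon, circumradius r=4; After the difference (first − rest): starting from that combined region, the r=4 cylinder at (-2.5, 0) partially overlaps it — only the 47.83 mm² overlap (of its 49.94 mm²) is removed, clipping the outline — 2 connected regions. Overall, the cross-section has 2 separate islands. Island count = 2.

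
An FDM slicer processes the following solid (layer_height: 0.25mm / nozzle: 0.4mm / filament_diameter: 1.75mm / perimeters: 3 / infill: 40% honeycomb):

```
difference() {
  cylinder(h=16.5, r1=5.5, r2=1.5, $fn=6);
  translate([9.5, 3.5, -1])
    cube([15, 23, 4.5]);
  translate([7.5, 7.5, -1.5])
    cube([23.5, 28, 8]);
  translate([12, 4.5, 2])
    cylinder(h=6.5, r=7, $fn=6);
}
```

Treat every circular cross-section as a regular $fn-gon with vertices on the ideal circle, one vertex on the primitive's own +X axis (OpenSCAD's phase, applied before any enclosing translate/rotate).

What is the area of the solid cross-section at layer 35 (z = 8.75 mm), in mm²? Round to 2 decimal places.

29.66 mm²

At z = 8.75 mm: the cone (r1=5.5→r2=1.5) has section circumradius 3.379 here — a regular 6-gon (area = (6/2)·3.379²·sin(360°/6) = 29.66 mm²); the cube at (9.5, 3.5) is not intersected at this z (z outside [-1, 3.5]); the cube at (7.5, 7.5) does not reach this height (z outside [-1.5, 6.5]); the cylinder at (12, 4.5) does not reach this height (z outside [2, 8.5]); After the difference (first − rest): none of the subtracted shapes is present at this height, so the cone is unchanged — area = 29.66 mm². Overall, the cross-section is a single solid region. Net area = 29.66 mm².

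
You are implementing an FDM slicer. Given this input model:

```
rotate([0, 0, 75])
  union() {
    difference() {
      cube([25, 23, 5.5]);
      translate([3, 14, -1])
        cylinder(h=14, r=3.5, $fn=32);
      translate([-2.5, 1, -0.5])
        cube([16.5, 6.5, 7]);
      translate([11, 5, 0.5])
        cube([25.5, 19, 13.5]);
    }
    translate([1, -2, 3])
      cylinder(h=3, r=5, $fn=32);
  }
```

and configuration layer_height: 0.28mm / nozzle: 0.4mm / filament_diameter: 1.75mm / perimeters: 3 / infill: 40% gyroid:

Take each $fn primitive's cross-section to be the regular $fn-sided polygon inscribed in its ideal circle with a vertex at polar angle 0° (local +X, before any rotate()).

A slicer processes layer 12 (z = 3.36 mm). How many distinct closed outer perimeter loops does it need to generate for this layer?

At z = 3.36 mm: the 25×23 cube contributes its full rectangle; the cylinder at (3, 14): section is a regular 32-gon, circumradius r=3.5; the cube at (-2.5, 1) (footprint 16.5×6.5) is included at this height; the cube at (11, 5) is present — its section is the full 25.5×19 rectangle; Taking the first minus the rest: starting from the 25×23 cube, the r=3.5 cylinder at (3, 14) partially overlaps it — only the 37.06 mm² overlap (of its 38.24 mm²) is removed, clipping the outline; the 16.5×6.5 cube at (-2.5, 1) partially overlaps it — only the 91.00 mm² overlap (of its 107.25 mm²) is removed, clipping the outline; the 25.5×19 cube at (11, 5) partially overlaps it — only the 244.50 mm² overlap (of its 484.50 mm²) is removed, clipping the outline — 2 connected regions; the cylinder at (1, -2): section is a regular 32-gon, circumradius r=5; Taking the union: the regions partially overlap (shared area 5.30 mm²), so overlapping operands fuse into one piece — 2 connected regions; (rotated 75° about Z; rotation is an isometry so areas/perimeters/island counts are preserved). The result has 2 disconnected regions.

2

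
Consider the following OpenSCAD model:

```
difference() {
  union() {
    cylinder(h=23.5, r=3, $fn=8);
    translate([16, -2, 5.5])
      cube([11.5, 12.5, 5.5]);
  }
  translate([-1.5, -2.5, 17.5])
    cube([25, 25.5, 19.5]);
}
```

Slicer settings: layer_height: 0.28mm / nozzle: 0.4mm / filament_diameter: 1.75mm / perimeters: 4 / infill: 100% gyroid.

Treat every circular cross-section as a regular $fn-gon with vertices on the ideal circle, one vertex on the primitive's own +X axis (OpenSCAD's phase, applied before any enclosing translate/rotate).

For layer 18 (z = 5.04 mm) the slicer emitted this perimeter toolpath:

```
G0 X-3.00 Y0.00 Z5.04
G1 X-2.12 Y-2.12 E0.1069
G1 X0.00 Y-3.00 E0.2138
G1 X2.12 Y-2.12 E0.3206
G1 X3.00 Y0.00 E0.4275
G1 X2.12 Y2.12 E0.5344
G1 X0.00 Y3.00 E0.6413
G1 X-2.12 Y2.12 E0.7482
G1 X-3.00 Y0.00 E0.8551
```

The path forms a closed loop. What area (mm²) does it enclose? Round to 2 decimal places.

Apply the shoelace formula to the sequence of (X, Y) vertices; enclosed area = 25.44 mm².

25.44 mm²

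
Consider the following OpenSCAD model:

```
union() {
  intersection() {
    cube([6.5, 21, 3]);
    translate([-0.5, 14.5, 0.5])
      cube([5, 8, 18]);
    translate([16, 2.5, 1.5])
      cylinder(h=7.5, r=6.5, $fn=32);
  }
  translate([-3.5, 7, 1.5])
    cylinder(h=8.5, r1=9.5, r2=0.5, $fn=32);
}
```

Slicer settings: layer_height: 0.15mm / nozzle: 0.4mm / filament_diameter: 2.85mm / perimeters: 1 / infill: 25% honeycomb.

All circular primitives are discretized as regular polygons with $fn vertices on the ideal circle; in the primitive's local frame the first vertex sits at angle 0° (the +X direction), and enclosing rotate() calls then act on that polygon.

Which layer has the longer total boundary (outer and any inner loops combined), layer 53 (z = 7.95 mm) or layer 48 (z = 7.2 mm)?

layer 48 (z = 7.2 mm)

Layer 53 (z = 7.95): the cube is not intersected at this z (z outside [0, 3]); the cube at (-0.5, 14.5) is present — its section is the full 5×8 rectangle (perimeter 26.00 mm); the r=6.5 cylinder at (16, 2.5) contributes a regular 32-gon of circumradius 6.5 (perimeter = 2·32·6.500·sin(180°/32) = 40.78 mm); Keeping only the common overlap: at least one operand is absent at this height, so nothing remains; the cone at (-3.5, 7): at t=0.759 of its height the radius interpolates to r₁+(r₂−r₁)t = 2.671, giving a regular 32-gon of that circumradius (perimeter = 2·32·2.671·sin(180°/32) = 16.75 mm); Merging all regions: only the cone at (-3.5, 7) is present, so the union is just that shape — boundary = 16.75 mm. So its perimeter = 16.75 mm. Layer 48 (z = 7.2): the cube does not reach this height (z outside [0, 3]); the 5×8 cube at (-0.5, 14.5) contributes its full rectangle (perimeter 26.00 mm); the r=6.5 cylinder at (16, 2.5) gives a regular 32-gon of circumradius 6.5 (constant along its height) (perimeter = 2·32·6.500·sin(180°/32) = 40.78 mm); Taking the intersection: at least one operand is absent at this height, so nothing remains; the cone at (-3.5, 7): at t=0.671 of its height the radius interpolates to r₁+(r₂−r₁)t = 3.465, giving a regular 32-gon of that circumradius (perimeter = 2·32·3.465·sin(180°/32) = 21.73 mm); Combining (union): only the cone at (-3.5, 7) is present, so the union is just that shape — boundary = 21.73 mm. So its perimeter = 21.73 mm. Layer 48 is larger (21.73 vs 16.75 mm).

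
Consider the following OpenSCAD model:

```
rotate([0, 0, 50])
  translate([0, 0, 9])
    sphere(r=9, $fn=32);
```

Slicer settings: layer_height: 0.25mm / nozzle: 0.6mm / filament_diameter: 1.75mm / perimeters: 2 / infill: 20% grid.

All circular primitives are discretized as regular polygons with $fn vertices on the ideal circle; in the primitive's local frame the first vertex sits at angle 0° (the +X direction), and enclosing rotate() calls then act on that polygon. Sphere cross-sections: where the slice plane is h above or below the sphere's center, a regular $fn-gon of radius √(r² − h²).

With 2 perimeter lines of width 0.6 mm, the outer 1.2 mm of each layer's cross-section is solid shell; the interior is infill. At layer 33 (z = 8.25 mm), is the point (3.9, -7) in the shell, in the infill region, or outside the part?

shell

At z = 8.25 mm: the r=9 sphere slices to a regular 32-gon of circumradius 8.969 (√(r²−h²) with h=0.75 from center); (rotated 50° about Z; rotation is an isometry so areas/perimeters/island counts are preserved). Overall, the cross-section is a single solid region. Undo the 50° rotation: the query point maps to (-2.855, -7.487) in the un-rotated model frame. The nearest boundary edge runs (-3.43, -8.29)→(-1.75, -8.80); distance from the point to it = 0.93 mm. The point is inside the cross-section, 0.93 mm from the nearest boundary — within the 1.2 mm shell band (2 × 0.6).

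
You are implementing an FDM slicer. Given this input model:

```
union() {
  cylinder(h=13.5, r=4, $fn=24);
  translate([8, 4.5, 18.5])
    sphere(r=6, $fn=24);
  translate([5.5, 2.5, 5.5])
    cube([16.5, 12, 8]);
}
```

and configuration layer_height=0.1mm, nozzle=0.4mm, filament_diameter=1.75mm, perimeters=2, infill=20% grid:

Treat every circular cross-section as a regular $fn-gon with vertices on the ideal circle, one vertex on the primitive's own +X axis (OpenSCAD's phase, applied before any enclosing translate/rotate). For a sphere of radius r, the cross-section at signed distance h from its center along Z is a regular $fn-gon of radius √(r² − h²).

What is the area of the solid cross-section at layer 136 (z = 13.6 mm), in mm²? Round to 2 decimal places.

37.24 mm²

At z = 13.6 mm: the cylinder is absent (z outside [0, 13.5]); the sphere at (8, 4.5): section is a regular 24-gon, circumradius = √(r²−h²) = √(6²−4.9²) = 3.463 (area = (24/2)·3.463²·sin(360°/24) = 37.24 mm²); the cube at (5.5, 2.5) does not reach this height (z outside [5.5, 13.5]); Combining (union): only the r=6 sphere at (8, 4.5) is present, so the union is just that shape — area = 37.24 mm². Overall, the cross-section is a single solid region. Net area = 37.24 mm².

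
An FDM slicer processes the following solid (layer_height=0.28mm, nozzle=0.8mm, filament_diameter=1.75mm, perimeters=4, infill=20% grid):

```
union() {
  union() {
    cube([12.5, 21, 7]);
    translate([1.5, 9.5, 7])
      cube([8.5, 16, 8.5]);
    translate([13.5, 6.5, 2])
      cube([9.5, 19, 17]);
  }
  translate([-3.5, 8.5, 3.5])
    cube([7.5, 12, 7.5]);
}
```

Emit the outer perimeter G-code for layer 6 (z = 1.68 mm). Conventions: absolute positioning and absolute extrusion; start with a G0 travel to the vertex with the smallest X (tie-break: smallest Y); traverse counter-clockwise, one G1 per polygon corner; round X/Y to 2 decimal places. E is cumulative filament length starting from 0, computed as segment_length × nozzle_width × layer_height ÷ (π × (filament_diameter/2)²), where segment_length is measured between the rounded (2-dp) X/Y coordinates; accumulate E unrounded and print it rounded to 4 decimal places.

G0 X0.00 Y0.00 Z1.68
G1 X12.50 Y0.00 E1.1641
G1 X12.50 Y21.00 E3.1198
G1 X0.00 Y21.00 E4.2839
G1 X0.00 Y0.00 E6.2396

At z = 1.68 mm: the 12.5×21 cube contributes its full rectangle; the cube at (1.5, 9.5) does not reach this height (z outside [7, 15.5]); the cube at (13.5, 6.5) does not reach this height (z outside [2, 19]); Taking the union: only the 12.5×21 cube is present, so the union is just that shape — 1 connected region; the cube at (-3.5, 8.5) is absent (z outside [3.5, 11]); Combining (union): only the result so far is present, so the union is just that shape — 1 connected region. The outline is a single polygon with 4 vertices. Extrusion per mm of travel: 0.8 × 0.28 / (π × 0.875²) = 0.093128. Accumulating E over each segment gives final E = 6.2396.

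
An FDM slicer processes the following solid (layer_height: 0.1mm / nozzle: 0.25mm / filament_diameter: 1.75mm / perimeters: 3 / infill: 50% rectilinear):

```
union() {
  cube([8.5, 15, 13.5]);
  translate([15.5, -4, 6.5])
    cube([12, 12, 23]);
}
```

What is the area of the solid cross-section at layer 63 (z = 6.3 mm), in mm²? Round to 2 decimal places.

127.50 mm²

At z = 6.3 mm: the cube (footprint 8.5×15) is included at this height (area 127.50 mm²); the cube at (15.5, -4) is not intersected at this z (z outside [6.5, 29.5]); Taking the union: only the 8.5×15 cube is present, so the union is just that shape — area = 127.50 mm². Overall, the cross-section is a single solid region. Net area = 127.50 mm².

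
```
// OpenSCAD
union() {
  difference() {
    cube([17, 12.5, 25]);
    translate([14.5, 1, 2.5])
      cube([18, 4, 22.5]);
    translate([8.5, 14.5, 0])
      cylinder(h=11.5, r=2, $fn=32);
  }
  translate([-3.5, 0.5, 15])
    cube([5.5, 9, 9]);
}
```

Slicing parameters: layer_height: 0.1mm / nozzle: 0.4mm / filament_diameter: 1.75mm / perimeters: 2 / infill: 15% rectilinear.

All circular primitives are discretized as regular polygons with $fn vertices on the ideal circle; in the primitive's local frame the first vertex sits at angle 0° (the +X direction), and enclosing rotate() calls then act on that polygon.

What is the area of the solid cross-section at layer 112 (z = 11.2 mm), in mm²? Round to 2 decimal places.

202.50 mm²

At z = 11.2 mm: the cube (footprint 17×12.5) is included at this height (area 212.50 mm²); the cube at (14.5, 1) is present — its section is the full 18×4 rectangle (area 72.00 mm²); the r=2 cylinder at (8.5, 14.5) contributes a regular 32-gon of circumradius 2 (area = (32/2)·2.000²·sin(360°/32) = 12.49 mm²); Subtracting the remaining from the first: starting from the 17×12.5 cube (212.50 mm²), the 18×4 cube at (14.5, 1) partially overlaps it — only the 10.00 mm² overlap (of its 72.00 mm²) is removed, clipping the outline; the r=2 cylinder at (8.5, 14.5) misses the remaining region (no effect) — area = 202.50 mm²; the cube at (-3.5, 0.5) does not reach this height (z outside [15, 24]); Taking the union: only that combined region is present, so the union is just that shape — area = 202.50 mm². Overall, the cross-section is a single solid region. Net area = 202.50 mm².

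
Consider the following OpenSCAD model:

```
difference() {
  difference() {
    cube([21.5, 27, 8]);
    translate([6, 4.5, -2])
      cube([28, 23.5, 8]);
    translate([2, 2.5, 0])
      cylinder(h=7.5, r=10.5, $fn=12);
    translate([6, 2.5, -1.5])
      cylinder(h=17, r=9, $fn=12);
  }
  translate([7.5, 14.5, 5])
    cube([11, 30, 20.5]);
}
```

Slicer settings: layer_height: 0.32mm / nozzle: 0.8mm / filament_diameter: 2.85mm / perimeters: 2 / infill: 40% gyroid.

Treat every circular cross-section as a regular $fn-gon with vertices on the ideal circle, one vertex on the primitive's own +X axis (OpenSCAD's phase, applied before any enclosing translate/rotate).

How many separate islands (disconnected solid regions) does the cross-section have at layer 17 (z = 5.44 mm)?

2

At z = 5.44 mm: the cube is present — its section is the full 21.5×27 rectangle; the 28×23.5 cube at (6, 4.5) contributes its full rectangle; the cylinder at (2, 2.5): section is a regular 12-gon, circumradius r=10.5; the r=9 cylinder at (6, 2.5) contributes a regular 12-gon of circumradius 9; After the difference (first − rest): starting from the 21.5×27 cube, the 28×23.5 cube at (6, 4.5) partially overlaps it — only the 348.75 mm² overlap (of its 658.00 mm²) is removed, clipping the outline; the r=10.5 cylinder at (2, 2.5) partially overlaps it — only the 103.20 mm² overlap (of its 330.75 mm²) is removed, clipping the outline; the r=9 cylinder at (6, 2.5) partially overlaps it — only the 11.25 mm² overlap (of its 243.00 mm²) is removed, clipping the outline — 2 connected regions; the cube at (7.5, 14.5) is present — its section is the full 11×30 rectangle; Subtracting the remaining from the first: starting from that combined region, the 11×30 cube at (7.5, 14.5) misses the remaining region (no effect) — 2 connected regions. Overall, the cross-section has 2 separate islands. Island count = 2.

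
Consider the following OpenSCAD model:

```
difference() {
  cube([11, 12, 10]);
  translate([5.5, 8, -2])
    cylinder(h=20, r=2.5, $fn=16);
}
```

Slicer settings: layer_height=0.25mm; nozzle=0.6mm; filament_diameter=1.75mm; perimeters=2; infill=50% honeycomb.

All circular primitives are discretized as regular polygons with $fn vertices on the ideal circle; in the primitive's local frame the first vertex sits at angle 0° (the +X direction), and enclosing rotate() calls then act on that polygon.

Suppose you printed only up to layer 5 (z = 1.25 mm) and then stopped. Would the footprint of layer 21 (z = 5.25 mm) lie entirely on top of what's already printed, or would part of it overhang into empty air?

Compare the two slices. At z = 1.25: the 11×12 cube contributes its full rectangle (area 132.00 mm²); the cylinder at (5.5, 8): section is a regular 16-gon, circumradius r=2.5 (area = (16/2)·2.500²·sin(360°/16) = 19.13 mm²); After the difference (first − rest): starting from the 11×12 cube (132.00 mm²), the r=2.5 cylinder at (5.5, 8) lies wholly inside it (removes its full 19.13 mm² and its 15.61 mm outline becomes a hole wall) — area = 112.87 mm². At z = 5.25: the cube (footprint 11×12) is included at this height (area 132.00 mm²); the r=2.5 cylinder at (5.5, 8) contributes a regular 16-gon of circumradius 2.5 (area = (16/2)·2.500²·sin(360°/16) = 19.13 mm²); Taking the first minus the rest: starting from the 11×12 cube (132.00 mm²), the r=2.5 cylinder at (5.5, 8) lies wholly inside it (removes its full 19.13 mm² and its 15.61 mm outline becomes a hole wall) — area = 112.87 mm². Checking containment: the cross-section at z = 5.25 is a subset of the cross-section at z = 1.25.

entirely on top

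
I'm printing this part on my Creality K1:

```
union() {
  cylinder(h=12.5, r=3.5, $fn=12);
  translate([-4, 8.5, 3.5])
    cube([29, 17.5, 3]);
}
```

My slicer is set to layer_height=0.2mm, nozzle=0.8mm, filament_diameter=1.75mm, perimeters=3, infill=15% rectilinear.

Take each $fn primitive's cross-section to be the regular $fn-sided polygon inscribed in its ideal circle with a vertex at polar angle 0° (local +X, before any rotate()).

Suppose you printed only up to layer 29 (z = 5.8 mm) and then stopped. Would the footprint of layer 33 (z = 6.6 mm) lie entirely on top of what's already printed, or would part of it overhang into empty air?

Compare the two slices. At z = 5.8: the r=3.5 cylinder contributes a regular 12-gon of circumradius 3.5 (area = (12/2)·3.500²·sin(360°/12) = 36.75 mm²); the 29×17.5 cube at (-4, 8.5) contributes its full rectangle (area 507.50 mm²); Combining (union): the 2 present regions are separate (no shared area or edge), so areas and boundary lengths simply add and each stays a separate island — area = 544.25 mm². At z = 6.6: the cylinder: section is a regular 12-gon, circumradius r=3.5 (area = (12/2)·3.500²·sin(360°/12) = 36.75 mm²); the cube at (-4, 8.5) is absent (z outside [3.5, 6.5]); Combining (union): only the r=3.5 cylinder is present, so the union is just that shape — area = 36.75 mm². Checking containment: the cross-section at z = 6.6 is a subset of the cross-section at z = 5.8.

entirely on top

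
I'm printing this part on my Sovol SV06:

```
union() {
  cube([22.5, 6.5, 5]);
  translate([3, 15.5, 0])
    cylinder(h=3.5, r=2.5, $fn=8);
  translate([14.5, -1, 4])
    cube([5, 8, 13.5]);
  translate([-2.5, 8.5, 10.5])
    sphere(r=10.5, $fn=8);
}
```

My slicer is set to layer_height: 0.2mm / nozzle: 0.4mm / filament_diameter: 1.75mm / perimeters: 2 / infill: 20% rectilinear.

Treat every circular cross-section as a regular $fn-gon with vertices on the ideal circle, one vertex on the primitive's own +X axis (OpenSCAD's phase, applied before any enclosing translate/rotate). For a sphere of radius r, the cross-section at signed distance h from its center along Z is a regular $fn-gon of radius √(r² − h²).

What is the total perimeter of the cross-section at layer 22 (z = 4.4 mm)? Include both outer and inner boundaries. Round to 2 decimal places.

94.39 mm

At z = 4.4 mm: the cube (footprint 22.5×6.5) is included at this height (perimeter 58.00 mm); the cylinder at (3, 15.5) is absent (z outside [0, 3.5]); the cube at (14.5, -1) (footprint 5×8) is included at this height (perimeter 26.00 mm); the r=10.5 sphere at (-2.5, 8.5) contributes a regular 8-gon of circumradius √(10.5²−6.1²) = 8.546 (perimeter = 2·8·8.546·sin(180°/8) = 52.33 mm); Taking the union: the regions partially overlap (shared area 52.81 mm²), so the edge portions inside another operand are dropped and the merged outline is re-measured after clipping — boundary = 94.39 mm. Overall, the cross-section is a single solid region. Total boundary length (outer) = 94.39 mm.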